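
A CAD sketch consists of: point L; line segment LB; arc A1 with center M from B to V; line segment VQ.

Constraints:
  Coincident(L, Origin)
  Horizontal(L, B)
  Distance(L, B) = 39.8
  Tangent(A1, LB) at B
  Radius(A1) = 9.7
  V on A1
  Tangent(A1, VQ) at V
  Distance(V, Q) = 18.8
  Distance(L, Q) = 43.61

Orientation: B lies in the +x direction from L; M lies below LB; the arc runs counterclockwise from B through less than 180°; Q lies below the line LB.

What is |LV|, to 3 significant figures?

32.0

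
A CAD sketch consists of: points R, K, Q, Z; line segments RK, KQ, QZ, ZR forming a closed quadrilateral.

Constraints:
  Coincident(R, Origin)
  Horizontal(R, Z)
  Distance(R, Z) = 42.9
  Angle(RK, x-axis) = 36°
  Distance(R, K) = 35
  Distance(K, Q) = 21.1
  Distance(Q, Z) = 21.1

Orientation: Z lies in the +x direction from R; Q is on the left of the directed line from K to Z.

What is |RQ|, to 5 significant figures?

53.331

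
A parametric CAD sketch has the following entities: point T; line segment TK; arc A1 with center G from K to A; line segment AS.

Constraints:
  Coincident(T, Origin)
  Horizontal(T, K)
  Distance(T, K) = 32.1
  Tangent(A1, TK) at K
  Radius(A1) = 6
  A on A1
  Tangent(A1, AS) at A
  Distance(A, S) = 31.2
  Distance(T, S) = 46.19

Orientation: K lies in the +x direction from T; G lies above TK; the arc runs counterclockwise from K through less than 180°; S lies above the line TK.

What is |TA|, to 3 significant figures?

38.6

Checks: ∠(GK, KT) = 90.00° ✓; |GK| = 6.000 ✓; |GA| = 6.000 ✓; ∠(GA, AS) = 90.00° ✓; |AS| = 31.20 ✓; |TS| = 46.19 ✓.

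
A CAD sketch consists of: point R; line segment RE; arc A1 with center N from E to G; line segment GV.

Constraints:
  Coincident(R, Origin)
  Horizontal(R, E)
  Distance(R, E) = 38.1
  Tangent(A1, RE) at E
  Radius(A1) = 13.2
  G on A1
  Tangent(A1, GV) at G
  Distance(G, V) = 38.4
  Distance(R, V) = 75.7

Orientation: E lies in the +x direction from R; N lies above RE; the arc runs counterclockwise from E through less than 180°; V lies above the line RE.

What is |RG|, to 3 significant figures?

52.2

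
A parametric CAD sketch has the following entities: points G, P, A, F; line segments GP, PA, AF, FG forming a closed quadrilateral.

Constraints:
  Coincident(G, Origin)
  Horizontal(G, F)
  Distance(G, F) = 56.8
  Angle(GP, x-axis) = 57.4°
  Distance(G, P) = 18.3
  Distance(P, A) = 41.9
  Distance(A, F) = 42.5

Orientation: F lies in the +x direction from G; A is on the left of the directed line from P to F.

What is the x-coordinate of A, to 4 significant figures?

43.52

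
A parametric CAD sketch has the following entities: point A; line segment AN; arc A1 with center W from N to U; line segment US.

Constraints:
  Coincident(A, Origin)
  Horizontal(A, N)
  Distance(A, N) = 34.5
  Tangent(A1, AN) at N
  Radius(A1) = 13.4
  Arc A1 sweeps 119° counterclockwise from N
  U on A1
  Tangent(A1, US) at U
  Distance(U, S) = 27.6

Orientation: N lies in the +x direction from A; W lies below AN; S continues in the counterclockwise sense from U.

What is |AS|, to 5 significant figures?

56.980

On A1, N sits at bearing 90° from W; a 119° counterclockwise sweep puts U at bearing 209°, so U = W + 13.4·(cos 209°, sin 209°) = (22.780, -19.896). Since A1 is tangent to US there, WU ⟂ US, so US runs along (−sin 209°, cos 209°); with |US| = 27.6, S = (36.161, -44.036). Then |AS| = |S − A| = 56.980.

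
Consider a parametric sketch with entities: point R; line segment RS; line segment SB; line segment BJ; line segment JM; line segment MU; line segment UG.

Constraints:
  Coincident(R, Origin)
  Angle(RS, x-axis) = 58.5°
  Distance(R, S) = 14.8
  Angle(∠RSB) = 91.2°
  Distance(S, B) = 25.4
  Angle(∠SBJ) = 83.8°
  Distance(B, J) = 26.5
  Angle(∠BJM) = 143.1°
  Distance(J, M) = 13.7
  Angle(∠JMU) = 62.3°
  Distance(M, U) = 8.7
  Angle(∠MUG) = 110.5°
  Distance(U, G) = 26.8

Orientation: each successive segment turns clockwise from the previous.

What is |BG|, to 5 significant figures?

12.326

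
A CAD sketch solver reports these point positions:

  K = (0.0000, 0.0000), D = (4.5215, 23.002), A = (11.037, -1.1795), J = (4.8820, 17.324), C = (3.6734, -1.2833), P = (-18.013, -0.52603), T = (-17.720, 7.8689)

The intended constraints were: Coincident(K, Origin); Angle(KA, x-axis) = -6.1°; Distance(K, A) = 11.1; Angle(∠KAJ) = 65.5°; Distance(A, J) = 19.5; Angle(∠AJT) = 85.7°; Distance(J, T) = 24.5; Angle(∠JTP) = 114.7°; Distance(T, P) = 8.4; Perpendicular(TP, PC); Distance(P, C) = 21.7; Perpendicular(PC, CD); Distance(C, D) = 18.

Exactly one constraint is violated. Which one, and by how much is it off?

Distance(C, D) = 18 — off by 6.30.

K = (0.00, 0.00) ✓; KA at -6.100° ✓; |KA| = 11.10 ✓; ∠KAJ = 65.50° ✓; |AJ| = 19.50 ✓; ∠AJT = 85.70° ✓; |JT| = 24.50 ✓; ∠JTP = 114.7° ✓; |TP| = 8.400 ✓; ∠(TP, PC) = 90.00° ✓; |PC| = 21.70 ✓; ∠(PC, CD) = 90.00° ✓; |CD| = 24.30 ✗.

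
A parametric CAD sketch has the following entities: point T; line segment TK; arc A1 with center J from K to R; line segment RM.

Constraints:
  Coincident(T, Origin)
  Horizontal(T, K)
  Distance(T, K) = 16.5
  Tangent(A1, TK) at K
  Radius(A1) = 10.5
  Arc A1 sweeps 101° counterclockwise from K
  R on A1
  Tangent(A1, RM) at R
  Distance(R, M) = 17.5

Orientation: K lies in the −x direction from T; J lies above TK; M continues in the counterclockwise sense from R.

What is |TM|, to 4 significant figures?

31.17

On A1, K sits at bearing -90° from J; a 101° counterclockwise sweep puts R at bearing 11°, so R = J + 10.5·(cos 11°, sin 11°) = (-6.193, 12.50). Since A1 is tangent to RM there, JR ⟂ RM, so RM runs along (−sin 11°, cos 11°); with |RM| = 17.5, M = (-9.532, 29.68). Then |TM| = |M − T| = 31.17.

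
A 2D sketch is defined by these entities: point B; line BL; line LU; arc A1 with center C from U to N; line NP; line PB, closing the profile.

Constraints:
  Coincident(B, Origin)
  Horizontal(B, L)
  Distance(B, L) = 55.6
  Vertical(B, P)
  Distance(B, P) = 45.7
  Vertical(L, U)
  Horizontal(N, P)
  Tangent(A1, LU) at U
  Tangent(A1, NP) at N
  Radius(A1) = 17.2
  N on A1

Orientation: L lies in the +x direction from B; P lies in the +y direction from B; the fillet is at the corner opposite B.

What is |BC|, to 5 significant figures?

47.821

B is at the origin; BL is horizontal with |BL| = 55.6 and L on the +x side, so L = (55.600, 0.0000). BP is vertical with |BP| = 45.7 and P on the +y side, so P = (0.0000, 45.700). The virtual corner opposite B is at (55.600, 45.700). Tangency of A1 to LU means the radius CU is perpendicular to LU and tangency of A1 to NP means the radius CN is perpendicular to NP, with radius 17.2, so the center C sits 17.2 in from both sides at C = (38.400, 28.500). Then |BC| = |C − B| = 47.821.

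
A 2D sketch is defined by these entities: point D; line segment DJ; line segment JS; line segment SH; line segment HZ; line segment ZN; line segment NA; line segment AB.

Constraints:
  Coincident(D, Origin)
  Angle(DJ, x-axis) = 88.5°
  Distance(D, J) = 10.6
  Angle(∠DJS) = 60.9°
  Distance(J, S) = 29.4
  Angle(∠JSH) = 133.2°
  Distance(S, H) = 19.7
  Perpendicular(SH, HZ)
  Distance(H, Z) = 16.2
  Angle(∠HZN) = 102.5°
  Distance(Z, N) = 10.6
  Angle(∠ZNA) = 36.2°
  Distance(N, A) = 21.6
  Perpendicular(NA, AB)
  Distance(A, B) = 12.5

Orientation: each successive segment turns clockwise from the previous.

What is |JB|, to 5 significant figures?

54.233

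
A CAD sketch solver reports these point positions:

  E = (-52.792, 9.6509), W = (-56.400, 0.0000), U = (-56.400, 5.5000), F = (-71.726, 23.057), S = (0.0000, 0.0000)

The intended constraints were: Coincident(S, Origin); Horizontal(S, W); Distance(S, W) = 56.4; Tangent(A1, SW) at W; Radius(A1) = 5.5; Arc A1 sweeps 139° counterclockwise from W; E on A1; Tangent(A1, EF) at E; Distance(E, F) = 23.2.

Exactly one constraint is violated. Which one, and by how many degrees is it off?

Tangent(A1, EF) at E — off by 5.70°.

S = (0.00, 0.00) ✓; S.y = 0.00, W.y = 0.00 ✓; |SW| = 56.40 ✓; ∠(UW, WS) = 90.00° ✓; |UW| = 5.500 ✓; bearing(U→E) − bearing(U→W) = 139.0° ✓; |UE| = 5.500 ✓; ∠(UE, EF) = 84.30° ✗; |EF| = 23.20 ✓.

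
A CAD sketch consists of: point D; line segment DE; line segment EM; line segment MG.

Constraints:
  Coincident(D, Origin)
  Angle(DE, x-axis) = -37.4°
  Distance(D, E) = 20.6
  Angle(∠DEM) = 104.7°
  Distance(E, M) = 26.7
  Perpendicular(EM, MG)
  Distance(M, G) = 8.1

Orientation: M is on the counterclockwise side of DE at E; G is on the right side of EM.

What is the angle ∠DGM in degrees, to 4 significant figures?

48.72°

D is at the origin; DE runs at -37.4° with length 20.6, so E = 20.6·(cos -37.4°, sin -37.4°) = (16.36, -12.51). ∠DEM = 104.7°, so EM runs at -37.4° + (180° − 104.7°) = 37.90° from the x-axis; with |EM| = 26.7, M = E + 26.7·(cos 37.90°, sin 37.90°) = (37.43, 3.889). EM ⟂ MG; with |MG| = 8.1 on the right of EM, G = M + 8.1·(0.6143, -0.7891) = (42.41, -2.502). Then cos ∠DGM = GD·GM / (|GD||GM|), giving 48.72°.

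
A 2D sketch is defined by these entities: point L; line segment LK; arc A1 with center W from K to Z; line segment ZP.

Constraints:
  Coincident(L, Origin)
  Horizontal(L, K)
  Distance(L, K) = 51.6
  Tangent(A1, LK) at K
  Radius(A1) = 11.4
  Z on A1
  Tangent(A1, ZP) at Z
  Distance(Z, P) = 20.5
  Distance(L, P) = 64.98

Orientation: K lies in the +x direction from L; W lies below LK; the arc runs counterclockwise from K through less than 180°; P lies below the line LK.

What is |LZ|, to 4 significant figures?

46.32

Checks: |WZ| = 11.40 ✓; ∠(WZ, ZP) = 90.00° ✓; |ZP| = 20.50 ✓; |LP| = 64.98 ✓.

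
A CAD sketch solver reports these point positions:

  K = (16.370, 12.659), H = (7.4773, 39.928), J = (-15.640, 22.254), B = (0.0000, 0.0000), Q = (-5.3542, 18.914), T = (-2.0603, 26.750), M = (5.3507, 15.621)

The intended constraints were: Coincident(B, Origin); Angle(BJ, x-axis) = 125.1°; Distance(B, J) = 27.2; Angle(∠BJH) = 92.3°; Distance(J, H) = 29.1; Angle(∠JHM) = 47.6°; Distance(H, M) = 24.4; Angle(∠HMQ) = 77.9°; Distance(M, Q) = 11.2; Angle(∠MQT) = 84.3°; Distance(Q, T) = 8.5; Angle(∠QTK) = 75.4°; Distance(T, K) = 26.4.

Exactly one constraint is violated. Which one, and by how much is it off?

Distance(T, K) = 26.4 — off by 3.20.

B = (0.00, 0.00) ✓; BJ at 125.1° ✓; |BJ| = 27.20 ✓; ∠BJH = 92.30° ✓; |JH| = 29.10 ✓; ∠JHM = 47.60° ✓; |HM| = 24.40 ✓; ∠HMQ = 77.90° ✓; |MQ| = 11.20 ✓; ∠MQT = 84.30° ✓; |QT| = 8.500 ✓; ∠QTK = 75.40° ✓; |TK| = 23.20 ✗.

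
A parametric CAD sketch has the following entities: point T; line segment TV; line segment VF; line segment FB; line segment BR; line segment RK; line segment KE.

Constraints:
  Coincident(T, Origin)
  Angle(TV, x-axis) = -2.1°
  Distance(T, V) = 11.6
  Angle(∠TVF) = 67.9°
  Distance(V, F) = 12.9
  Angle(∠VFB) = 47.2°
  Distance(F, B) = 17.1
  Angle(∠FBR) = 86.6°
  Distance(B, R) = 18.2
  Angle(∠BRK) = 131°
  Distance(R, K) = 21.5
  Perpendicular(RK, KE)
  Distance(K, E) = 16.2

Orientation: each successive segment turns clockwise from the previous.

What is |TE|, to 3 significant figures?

31.4

T is at the origin; TV runs at -2.1° with length 11.6, so V = (11.6, -0.425). ∠TVF = 67.9° gives VF at -114° from the x-axis; with |VF| = 12.9, F = (6.30, -12.2). ∠VFB = 47.2° gives FB at 113° from the x-axis; with |FB| = 17.1, B = (-0.377, 3.55). ∠FBR = 86.6° gives BR at 19.6° from the x-axis; with |BR| = 18.2, R = (16.8, 9.65). ∠BRK = 131.0° gives RK at -29.4° from the x-axis; with |RK| = 21.5, K = (35.5, -0.900). RK ⟂ KE, so KE runs at -119°; with |KE| = 16.2, E = (27.5, -15.0). Then |TE| = |E − T| = 31.4.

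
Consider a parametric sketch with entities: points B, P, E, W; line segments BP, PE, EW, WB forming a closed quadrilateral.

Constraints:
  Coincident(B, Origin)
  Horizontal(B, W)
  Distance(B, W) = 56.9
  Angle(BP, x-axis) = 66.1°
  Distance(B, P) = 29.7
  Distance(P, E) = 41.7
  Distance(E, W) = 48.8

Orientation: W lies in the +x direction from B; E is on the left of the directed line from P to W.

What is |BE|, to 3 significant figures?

68.0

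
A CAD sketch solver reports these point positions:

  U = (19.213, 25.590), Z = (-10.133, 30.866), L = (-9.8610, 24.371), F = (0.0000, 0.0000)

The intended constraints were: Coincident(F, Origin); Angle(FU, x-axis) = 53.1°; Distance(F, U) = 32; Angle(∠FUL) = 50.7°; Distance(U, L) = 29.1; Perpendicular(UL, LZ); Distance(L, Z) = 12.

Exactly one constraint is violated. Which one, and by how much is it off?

Distance(L, Z) = 12 — off by 5.50.

F = (0.00, 0.00) ✓; FU at 53.10° ✓; |FU| = 32.00 ✓; ∠FUL = 50.70° ✓; |UL| = 29.10 ✓; ∠(UL, LZ) = 90.00° ✓; |LZ| = 6.501 ✗.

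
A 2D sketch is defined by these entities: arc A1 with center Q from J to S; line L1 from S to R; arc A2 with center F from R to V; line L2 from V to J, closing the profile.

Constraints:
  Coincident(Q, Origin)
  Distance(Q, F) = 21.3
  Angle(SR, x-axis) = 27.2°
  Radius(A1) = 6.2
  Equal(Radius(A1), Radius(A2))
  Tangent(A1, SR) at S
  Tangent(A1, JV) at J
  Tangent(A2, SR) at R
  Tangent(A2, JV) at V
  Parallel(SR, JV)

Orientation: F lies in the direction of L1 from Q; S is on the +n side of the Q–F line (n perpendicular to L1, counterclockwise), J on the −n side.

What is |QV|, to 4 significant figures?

22.18

The slot axis is L1's direction at 27.2°, so u = (cos 27.2°, sin 27.2°) = (0.8894, 0.4571) and n = (−sin 27.2°, cos 27.2°) = (-0.4571, 0.8894). Q is at the origin and F lies 21.3 along u from Q, so F = 21.3·u = (18.94, 9.736). Tangency of A1 to both parallel lines with radius 6.2 puts S and J at Q ± 6.2·n: S = (-2.834, 5.514), J = (2.834, -5.514). Equal radii place R and V the same way about F: R = F + 6.2·n = (16.11, 15.25), V = F − 6.2·n = (21.78, 4.222). Then |QV| = |V − Q| = 22.18.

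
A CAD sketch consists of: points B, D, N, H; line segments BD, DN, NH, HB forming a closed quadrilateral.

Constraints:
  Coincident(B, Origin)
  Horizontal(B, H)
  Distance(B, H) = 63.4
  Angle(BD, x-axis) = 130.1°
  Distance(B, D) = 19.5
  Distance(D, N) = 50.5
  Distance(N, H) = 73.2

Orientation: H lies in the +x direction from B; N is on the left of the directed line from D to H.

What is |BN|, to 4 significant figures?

58.58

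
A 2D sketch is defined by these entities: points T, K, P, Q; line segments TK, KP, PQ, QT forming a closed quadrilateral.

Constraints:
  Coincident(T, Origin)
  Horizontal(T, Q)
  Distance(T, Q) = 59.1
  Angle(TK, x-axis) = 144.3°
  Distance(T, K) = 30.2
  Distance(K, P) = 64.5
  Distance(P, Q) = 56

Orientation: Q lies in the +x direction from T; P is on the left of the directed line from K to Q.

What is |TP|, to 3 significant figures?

58.4

Checks: |KP| = 64.50 ✓; |PQ| = 56.00 ✓.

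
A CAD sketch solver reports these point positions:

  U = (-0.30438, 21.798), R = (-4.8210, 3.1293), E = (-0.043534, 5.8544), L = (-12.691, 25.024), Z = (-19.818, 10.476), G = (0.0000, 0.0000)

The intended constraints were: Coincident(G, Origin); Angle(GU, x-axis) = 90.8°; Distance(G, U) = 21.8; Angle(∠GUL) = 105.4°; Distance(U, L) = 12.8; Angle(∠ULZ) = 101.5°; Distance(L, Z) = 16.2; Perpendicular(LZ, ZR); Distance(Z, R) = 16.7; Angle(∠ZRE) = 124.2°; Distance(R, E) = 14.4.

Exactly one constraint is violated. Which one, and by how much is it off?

Distance(R, E) = 14.4 — off by 8.90.

G = (0.00, 0.00) ✓; GU at 90.80° ✓; |GU| = 21.80 ✓; ∠GUL = 105.4° ✓; |UL| = 12.80 ✓; ∠ULZ = 101.5° ✓; |LZ| = 16.20 ✓; ∠(LZ, ZR) = 90.00° ✓; |ZR| = 16.70 ✓; ∠ZRE = 124.2° ✓; |RE| = 5.500 ✗.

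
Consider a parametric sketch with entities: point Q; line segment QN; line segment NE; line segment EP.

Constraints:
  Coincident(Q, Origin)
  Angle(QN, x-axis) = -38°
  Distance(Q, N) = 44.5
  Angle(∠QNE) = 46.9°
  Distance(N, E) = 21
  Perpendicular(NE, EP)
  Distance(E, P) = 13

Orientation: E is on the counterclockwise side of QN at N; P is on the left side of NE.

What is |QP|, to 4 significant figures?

21.64

Q is at the origin; QN runs at -38.0° with length 44.5, so N = 44.5·(cos -38.0°, sin -38.0°) = (35.07, -27.40). ∠QNE = 46.9°, so NE runs at -38.0° + (180° − 46.9°) = 95.10° from the x-axis; with |NE| = 21.0, E = N + 21.0·(cos 95.10°, sin 95.10°) = (33.20, -6.480). NE ⟂ EP; with |EP| = 13.0 on the left of NE, P = E + 13.0·(-0.9960, -0.08889) = (20.25, -7.636). Then |QP| = |P − Q| = 21.64.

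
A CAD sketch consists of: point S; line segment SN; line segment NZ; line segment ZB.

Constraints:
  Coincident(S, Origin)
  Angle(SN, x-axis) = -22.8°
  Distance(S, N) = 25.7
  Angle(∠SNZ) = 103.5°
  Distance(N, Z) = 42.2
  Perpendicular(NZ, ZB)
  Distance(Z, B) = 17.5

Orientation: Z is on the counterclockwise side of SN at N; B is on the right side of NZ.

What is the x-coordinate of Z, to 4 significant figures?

48.67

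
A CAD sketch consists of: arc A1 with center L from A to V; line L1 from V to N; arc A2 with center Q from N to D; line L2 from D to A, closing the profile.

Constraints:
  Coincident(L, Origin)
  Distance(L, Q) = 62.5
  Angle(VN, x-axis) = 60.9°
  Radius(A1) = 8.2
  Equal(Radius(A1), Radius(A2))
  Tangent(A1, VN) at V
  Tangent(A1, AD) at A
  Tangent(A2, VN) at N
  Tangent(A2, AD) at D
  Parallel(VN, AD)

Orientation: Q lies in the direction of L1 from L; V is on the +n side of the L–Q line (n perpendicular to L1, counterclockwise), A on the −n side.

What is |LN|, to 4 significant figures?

63.04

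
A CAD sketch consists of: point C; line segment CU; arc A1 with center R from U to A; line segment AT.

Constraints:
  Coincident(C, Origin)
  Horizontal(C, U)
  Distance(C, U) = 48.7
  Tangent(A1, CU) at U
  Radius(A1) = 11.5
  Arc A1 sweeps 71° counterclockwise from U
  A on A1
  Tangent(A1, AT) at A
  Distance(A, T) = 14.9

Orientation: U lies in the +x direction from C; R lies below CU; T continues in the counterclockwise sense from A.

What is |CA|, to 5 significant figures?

38.613

Tangency of A1 to CU means the radius RU is perpendicular to CU, so R = U + (0, -11.5) = (48.700, -11.500). On A1, U sits at bearing 90° from R; a 71° counterclockwise sweep puts A at bearing 161°, so A = R + 11.5·(cos 161°, sin 161°) = (37.827, -7.7560). Then |CA| = |A − C| = 38.613.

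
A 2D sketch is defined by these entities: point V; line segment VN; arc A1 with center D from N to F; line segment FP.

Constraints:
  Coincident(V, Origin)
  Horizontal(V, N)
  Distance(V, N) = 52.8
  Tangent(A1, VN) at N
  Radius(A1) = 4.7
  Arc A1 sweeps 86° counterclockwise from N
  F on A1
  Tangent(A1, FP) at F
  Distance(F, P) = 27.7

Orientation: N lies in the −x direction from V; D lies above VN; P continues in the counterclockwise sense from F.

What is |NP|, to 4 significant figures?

32.68

On A1, N sits at bearing -90° from D; an 86° counterclockwise sweep puts F at bearing -4°, so F = D + 4.7·(cos -4°, sin -4°) = (-48.11, 4.372). Since A1 is tangent to FP there, DF ⟂ FP, so FP runs along (−sin -4°, cos -4°); with |FP| = 27.7, P = (-46.18, 32.00). Then |NP| = |P − N| = 32.68.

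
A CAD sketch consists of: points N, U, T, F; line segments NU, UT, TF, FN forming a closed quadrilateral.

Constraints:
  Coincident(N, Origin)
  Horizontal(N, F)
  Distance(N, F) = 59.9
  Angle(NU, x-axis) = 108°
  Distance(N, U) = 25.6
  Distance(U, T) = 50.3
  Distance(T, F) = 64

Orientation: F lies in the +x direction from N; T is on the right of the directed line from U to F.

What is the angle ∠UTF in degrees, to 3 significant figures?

77.1°

N is at the origin; NF is horizontal with |NF| = 59.9 and F in +x, so F = (59.9, 0). NU runs at 108.0° with |NU| = 25.6, so U = (-7.91, 24.3). T is determined by |UT| = 50.3 and |TF| = 64.0 together: it lies at the intersection of circle(U, 50.3) and circle(F, 64.0). With |UF| = 72.0, the foot of the radical line on UF is 25.2 from U and the perpendicular offset is √(50.3² − 25.2²) = 43.6. Taking the right-of-UF solution: T = (1.05, -25.1).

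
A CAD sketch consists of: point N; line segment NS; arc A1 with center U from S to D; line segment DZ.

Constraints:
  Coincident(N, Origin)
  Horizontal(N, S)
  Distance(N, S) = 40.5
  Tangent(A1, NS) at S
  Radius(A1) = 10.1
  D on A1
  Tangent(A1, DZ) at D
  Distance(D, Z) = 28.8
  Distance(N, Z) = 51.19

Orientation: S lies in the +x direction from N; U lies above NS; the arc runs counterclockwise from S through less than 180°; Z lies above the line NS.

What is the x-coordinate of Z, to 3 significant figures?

32.5

Checks: |NS| = 40.50 ✓; |UD| = 10.10 ✓; ∠(UD, DZ) = 90.00° ✓; |DZ| = 28.80 ✓; |NZ| = 51.19 ✓.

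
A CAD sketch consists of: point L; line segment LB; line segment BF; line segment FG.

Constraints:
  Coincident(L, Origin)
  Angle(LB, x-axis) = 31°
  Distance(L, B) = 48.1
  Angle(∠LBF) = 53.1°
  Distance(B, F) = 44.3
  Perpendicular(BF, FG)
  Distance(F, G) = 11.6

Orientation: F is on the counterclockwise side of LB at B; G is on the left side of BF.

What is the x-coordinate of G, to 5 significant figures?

-4.1797

L is at the origin; LB runs at 31.0° with length 48.1, so B = 48.1·(cos 31.0°, sin 31.0°) = (41.230, 24.773). ∠LBF = 53.1°, so BF runs at 31.0° + (180° − 53.1°) = 157.90° from the x-axis; with |BF| = 44.3, F = B + 44.3·(cos 157.90°, sin 157.90°) = (0.18453, 41.440). BF ⟂ FG; with |FG| = 11.6 on the left of BF, G = F + 11.6·(-0.37622, -0.92653) = (-4.1797, 30.692). So G.x = -4.1797.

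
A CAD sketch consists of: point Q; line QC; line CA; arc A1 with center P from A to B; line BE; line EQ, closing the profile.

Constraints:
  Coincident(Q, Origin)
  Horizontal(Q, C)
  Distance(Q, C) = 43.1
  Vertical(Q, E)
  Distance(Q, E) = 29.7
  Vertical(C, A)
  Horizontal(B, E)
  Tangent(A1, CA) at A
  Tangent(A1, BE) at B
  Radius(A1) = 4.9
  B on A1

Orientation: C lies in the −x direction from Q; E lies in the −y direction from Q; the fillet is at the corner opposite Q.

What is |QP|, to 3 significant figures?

45.5

Q is at the origin; QC is horizontal with |QC| = 43.1 and C on the −x side, so C = (-43.1, 0.00). QE is vertical with |QE| = 29.7 and E on the −y side, so E = (0.00, -29.7). The virtual corner opposite Q is at (-43.1, -29.7). Tangency of A1 to CA means the radius PA is perpendicular to CA and the tangent condition forces PB to be normal to BE, with radius 4.9, so the center P sits 4.9 in from both sides at P = (-38.2, -24.8). Then |QP| = |P − Q| = 45.5.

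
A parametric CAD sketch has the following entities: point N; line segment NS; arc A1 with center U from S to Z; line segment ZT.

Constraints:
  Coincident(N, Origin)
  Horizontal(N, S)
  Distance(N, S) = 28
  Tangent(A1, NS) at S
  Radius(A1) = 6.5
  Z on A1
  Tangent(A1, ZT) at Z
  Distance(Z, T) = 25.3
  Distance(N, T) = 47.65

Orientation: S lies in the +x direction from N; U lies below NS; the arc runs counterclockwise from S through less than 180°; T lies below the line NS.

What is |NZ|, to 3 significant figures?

24.6

N is at the origin; N and S share the same y with |NS| = 28.0 and S on the +x side, so S = (28.0, 0.00). The tangent condition forces US to be normal to NS, so U = S + (0, -6.5) = (28.0, -6.50). Since UZ ⟂ ZT (tangency), |UT| = √(6.5² + 25.3²) = 26.1 regardless of where Z sits on A1. So T lies on both circle(N, 47.65) and circle(U, 26.1); the below-NS intersection is T = (35.8, -31.4). Z is the foot of the tangent from T: Z = (22.5, -9.93).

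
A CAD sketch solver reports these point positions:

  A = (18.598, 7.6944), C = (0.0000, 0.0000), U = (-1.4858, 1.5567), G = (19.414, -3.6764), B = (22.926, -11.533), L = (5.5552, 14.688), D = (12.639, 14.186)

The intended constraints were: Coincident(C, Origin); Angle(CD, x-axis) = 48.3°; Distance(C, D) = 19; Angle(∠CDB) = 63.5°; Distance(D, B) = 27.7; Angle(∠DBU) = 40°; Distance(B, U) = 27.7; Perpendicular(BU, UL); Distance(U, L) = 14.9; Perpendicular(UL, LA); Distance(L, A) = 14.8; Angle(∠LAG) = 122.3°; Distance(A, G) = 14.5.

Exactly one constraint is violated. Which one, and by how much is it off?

Distance(A, G) = 14.5 — off by 3.10.

C = (0.00, 0.00) ✓; CD at 48.30° ✓; |CD| = 19.00 ✓; ∠CDB = 63.50° ✓; |DB| = 27.70 ✓; ∠DBU = 40.00° ✓; |BU| = 27.70 ✓; ∠(BU, UL) = 90.00° ✓; |UL| = 14.90 ✓; ∠(UL, LA) = 90.00° ✓; |LA| = 14.80 ✓; ∠LAG = 122.3° ✓; |AG| = 11.40 ✗.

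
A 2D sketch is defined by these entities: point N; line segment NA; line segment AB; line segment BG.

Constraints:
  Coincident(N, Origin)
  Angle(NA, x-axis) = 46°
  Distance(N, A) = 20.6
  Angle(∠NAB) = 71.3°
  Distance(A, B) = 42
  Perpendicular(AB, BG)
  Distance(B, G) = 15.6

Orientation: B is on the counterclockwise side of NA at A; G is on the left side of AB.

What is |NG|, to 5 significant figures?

35.611

N is at the origin; NA runs at 46.0° with length 20.6, so A = 20.6·(cos 46.0°, sin 46.0°) = (14.310, 14.818). ∠NAB = 71.3°, so AB runs at 46.0° + (180° − 71.3°) = 154.70° from the x-axis; with |AB| = 42.0, B = A + 42.0·(cos 154.70°, sin 154.70°) = (-23.662, 32.767). The perpendicularity gives BG at right angles to AB; with |BG| = 15.6 on the left of AB, G = B + 15.6·(-0.42736, -0.90408) = (-30.328, 18.664). Then |NG| = |G − N| = 35.611.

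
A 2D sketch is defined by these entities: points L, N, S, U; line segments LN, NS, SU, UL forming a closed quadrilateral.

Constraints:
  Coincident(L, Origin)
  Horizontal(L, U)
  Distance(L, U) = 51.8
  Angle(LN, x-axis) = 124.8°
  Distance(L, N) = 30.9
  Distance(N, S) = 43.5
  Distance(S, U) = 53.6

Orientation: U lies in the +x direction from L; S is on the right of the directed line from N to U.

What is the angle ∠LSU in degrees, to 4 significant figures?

75.10°

Checks: |NS| = 43.50 ✓; |SU| = 53.60 ✓.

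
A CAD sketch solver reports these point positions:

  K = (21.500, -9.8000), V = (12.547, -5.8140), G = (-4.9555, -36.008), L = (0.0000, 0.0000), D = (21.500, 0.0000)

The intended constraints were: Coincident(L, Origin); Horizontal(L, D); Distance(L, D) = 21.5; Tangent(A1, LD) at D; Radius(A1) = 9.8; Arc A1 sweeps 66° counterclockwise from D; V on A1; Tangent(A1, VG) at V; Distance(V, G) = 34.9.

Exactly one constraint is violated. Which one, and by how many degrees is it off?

Tangent(A1, VG) at V — off by 6.10°.

L = (0.00, 0.00) ✓; L.y = 0.00, D.y = 0.00 ✓; |LD| = 21.50 ✓; ∠(KD, DL) = 90.00° ✓; |KD| = 9.800 ✓; bearing(K→V) − bearing(K→D) = 66.00° ✓; |KV| = 9.800 ✓; ∠(KV, VG) = 96.10° ✗; |VG| = 34.90 ✓.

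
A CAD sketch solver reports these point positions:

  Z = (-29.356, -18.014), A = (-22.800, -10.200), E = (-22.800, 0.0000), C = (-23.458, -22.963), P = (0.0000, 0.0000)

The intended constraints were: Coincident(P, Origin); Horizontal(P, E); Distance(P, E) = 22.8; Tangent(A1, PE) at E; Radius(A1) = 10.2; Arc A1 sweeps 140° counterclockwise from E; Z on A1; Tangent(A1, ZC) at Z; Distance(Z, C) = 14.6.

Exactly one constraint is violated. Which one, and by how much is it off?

Distance(Z, C) = 14.6 — off by 6.90.

P = (0.00, 0.00) ✓; P.y = 0.00, E.y = 0.00 ✓; |PE| = 22.80 ✓; ∠(AE, EP) = 90.00° ✓; |AE| = 10.20 ✓; bearing(A→Z) − bearing(A→E) = 140.0° ✓; |AZ| = 10.20 ✓; ∠(AZ, ZC) = 90.00° ✓; |ZC| = 7.699 ✗.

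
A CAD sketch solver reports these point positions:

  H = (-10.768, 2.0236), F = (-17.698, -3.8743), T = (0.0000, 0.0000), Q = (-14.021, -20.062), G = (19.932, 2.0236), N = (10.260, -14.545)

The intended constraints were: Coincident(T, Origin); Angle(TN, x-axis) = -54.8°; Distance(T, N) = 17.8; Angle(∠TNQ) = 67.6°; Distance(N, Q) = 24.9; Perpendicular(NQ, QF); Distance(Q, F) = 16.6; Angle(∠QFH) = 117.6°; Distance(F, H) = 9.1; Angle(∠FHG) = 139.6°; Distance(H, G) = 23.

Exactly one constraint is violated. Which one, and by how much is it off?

Distance(H, G) = 23 — off by 7.70.

T = (0.00, 0.00) ✓; TN at -54.80° ✓; |TN| = 17.80 ✓; ∠TNQ = 67.60° ✓; |NQ| = 24.90 ✓; ∠(NQ, QF) = 90.00° ✓; |QF| = 16.60 ✓; ∠QFH = 117.6° ✓; |FH| = 9.100 ✓; ∠FHG = 139.6° ✓; |HG| = 30.70 ✗.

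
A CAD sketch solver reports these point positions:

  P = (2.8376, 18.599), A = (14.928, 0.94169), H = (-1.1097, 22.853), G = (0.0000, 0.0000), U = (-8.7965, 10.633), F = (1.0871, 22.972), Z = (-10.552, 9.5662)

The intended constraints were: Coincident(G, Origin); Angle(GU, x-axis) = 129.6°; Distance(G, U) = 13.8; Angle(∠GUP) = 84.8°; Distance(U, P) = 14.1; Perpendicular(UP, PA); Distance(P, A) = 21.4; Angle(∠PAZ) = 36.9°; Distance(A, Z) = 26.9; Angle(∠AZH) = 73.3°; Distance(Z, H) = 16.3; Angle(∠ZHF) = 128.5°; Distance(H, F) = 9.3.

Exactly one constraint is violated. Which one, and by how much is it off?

Distance(H, F) = 9.3 — off by 7.10.

G = (0.00, 0.00) ✓; GU at 129.6° ✓; |GU| = 13.80 ✓; ∠GUP = 84.80° ✓; |UP| = 14.10 ✓; ∠(UP, PA) = 90.00° ✓; |PA| = 21.40 ✓; ∠PAZ = 36.90° ✓; |AZ| = 26.90 ✓; ∠AZH = 73.30° ✓; |ZH| = 16.30 ✓; ∠ZHF = 128.5° ✓; |HF| = 2.200 ✗.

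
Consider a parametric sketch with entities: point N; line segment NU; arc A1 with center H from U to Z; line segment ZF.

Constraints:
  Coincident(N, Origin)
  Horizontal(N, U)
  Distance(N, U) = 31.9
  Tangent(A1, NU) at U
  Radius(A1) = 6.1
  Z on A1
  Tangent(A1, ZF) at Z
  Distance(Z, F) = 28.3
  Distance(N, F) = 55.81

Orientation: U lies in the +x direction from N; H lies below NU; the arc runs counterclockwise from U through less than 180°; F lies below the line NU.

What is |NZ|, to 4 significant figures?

29.19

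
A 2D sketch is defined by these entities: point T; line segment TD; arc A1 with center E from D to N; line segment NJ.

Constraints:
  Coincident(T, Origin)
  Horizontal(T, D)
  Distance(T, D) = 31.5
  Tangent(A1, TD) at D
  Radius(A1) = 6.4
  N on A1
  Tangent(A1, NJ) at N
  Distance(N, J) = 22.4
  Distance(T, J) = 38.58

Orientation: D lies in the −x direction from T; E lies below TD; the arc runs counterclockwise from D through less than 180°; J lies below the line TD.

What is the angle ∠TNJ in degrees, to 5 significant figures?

73.875°

Checks: |EN| = 6.400 ✓; ∠(EN, NJ) = 90.00° ✓; |NJ| = 22.40 ✓; |TJ| = 38.58 ✓.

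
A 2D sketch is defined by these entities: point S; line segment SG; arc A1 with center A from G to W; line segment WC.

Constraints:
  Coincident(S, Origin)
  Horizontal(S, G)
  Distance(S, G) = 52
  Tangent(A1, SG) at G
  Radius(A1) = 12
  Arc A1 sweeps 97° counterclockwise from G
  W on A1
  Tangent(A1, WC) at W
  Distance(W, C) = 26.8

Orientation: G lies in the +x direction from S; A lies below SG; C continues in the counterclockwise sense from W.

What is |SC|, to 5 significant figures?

59.032

On A1, G sits at bearing 90° from A; a 97° counterclockwise sweep puts W at bearing 187°, so W = A + 12.0·(cos 187°, sin 187°) = (40.089, -13.462). The tangent condition forces AW to be normal to WC, so WC runs along (−sin 187°, cos 187°); with |WC| = 26.8, C = (43.356, -40.063). Then |SC| = |C − S| = 59.032.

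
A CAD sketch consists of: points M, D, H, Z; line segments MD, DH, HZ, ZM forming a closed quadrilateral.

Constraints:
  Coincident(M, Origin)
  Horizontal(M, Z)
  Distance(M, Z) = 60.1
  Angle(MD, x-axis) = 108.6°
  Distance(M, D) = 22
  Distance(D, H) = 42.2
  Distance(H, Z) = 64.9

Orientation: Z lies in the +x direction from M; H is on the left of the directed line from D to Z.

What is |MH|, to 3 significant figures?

56.3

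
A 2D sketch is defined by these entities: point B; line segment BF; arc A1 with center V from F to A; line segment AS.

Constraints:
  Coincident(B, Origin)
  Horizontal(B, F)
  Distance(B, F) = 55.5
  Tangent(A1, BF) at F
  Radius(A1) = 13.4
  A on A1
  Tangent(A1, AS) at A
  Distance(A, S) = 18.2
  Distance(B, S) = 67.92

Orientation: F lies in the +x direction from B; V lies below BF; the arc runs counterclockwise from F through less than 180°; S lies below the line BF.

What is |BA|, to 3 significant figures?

50.7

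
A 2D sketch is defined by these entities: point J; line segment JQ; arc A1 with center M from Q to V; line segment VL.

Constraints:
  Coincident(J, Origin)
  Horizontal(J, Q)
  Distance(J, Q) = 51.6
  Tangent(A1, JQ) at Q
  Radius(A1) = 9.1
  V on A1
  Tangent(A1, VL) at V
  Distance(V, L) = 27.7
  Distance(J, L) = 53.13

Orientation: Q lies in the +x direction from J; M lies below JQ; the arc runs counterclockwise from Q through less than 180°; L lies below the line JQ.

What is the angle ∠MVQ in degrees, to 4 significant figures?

48.23°

Checks: |MV| = 9.100 ✓; ∠(MV, VL) = 90.00° ✓; |VL| = 27.70 ✓; |JL| = 53.13 ✓.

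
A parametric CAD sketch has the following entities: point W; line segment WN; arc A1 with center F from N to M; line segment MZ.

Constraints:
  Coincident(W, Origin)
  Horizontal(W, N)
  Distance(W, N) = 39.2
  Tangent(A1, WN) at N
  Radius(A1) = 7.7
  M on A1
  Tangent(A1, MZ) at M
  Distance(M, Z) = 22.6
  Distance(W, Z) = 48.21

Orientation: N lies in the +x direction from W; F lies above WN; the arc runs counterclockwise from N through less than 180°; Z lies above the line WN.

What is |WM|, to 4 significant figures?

47.46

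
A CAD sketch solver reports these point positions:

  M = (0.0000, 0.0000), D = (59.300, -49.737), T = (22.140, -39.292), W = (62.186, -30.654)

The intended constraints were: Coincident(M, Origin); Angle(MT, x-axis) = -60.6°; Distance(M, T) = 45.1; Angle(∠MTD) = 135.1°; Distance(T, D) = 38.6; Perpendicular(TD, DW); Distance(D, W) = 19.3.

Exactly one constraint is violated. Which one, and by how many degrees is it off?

Perpendicular(TD, DW) — off by 7.10°.

M = (0.00, 0.00) ✓; MT at -60.60° ✓; |MT| = 45.10 ✓; ∠MTD = 135.1° ✓; |TD| = 38.60 ✓; ∠(TD, DW) = 97.10° ✗; |DW| = 19.30 ✓.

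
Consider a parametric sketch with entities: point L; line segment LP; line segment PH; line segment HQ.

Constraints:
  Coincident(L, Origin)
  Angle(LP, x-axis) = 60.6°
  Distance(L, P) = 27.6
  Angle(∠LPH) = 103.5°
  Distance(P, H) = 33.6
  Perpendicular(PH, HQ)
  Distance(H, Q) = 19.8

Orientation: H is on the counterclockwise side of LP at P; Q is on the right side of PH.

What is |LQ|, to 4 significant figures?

61.47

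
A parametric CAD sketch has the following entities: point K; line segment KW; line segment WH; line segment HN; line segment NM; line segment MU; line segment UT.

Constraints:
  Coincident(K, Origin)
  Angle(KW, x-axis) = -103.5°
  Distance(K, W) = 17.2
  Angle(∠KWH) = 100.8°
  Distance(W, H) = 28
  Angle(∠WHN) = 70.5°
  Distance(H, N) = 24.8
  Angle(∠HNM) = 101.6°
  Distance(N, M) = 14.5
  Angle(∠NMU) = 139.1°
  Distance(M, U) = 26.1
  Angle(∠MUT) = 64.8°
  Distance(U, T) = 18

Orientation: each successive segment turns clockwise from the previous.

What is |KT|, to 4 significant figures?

21.91

K is at the origin; KW runs at -103.5° with length 17.2, so W = (-4.015, -16.72). ∠KWH = 100.8° gives WH at 177.3° from the x-axis; with |WH| = 28.0, H = (-31.98, -15.41). ∠WHN = 70.5° gives HN at 67.80° from the x-axis; with |HN| = 24.8, N = (-22.61, 7.556). ∠HNM = 101.6° gives NM at -10.60° from the x-axis; with |NM| = 14.5, M = (-8.361, 4.889). ∠NMU = 139.1° gives MU at -51.50° from the x-axis; with |MU| = 26.1, U = (7.886, -15.54). ∠MUT = 64.8° gives UT at -166.7° from the x-axis; with |UT| = 18.0, T = (-9.631, -19.68). Then |KT| = |T − K| = 21.91.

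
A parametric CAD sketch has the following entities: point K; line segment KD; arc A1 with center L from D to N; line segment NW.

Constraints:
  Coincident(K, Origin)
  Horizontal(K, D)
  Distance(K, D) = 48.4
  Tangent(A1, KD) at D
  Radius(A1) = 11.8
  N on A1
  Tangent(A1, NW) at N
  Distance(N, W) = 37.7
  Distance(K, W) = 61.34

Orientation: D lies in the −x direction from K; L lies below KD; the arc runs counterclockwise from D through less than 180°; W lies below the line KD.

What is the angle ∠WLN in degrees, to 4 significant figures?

72.62°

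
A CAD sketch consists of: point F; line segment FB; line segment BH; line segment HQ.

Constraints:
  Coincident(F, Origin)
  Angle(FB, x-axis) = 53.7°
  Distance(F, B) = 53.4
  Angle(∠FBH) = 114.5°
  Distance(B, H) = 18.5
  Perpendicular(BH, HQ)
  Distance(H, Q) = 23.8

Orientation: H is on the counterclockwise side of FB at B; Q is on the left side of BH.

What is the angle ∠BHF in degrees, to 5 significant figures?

50.089°

F is at the origin; FB runs at 53.7° with length 53.4, so B = 53.4·(cos 53.7°, sin 53.7°) = (31.614, 43.037). ∠FBH = 114.5°, so BH runs at 53.7° + (180° − 114.5°) = 119.20° from the x-axis; with |BH| = 18.5, H = B + 18.5·(cos 119.20°, sin 119.20°) = (22.588, 59.186). Then cos ∠BHF = HB·HF / (|HB||HF|), giving 50.089°.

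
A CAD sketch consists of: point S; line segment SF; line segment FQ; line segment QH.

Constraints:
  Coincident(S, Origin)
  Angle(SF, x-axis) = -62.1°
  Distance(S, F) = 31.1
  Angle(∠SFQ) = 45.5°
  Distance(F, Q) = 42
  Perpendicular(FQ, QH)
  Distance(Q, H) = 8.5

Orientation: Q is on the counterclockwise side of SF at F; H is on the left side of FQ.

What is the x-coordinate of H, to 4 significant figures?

19.15

S is at the origin; SF runs at -62.1° with length 31.1, so F = 31.1·(cos -62.1°, sin -62.1°) = (14.55, -27.49). ∠SFQ = 45.5°, so FQ runs at -62.1° + (180° − 45.5°) = 72.40° from the x-axis; with |FQ| = 42.0, Q = F + 42.0·(cos 72.40°, sin 72.40°) = (27.25, 12.55). FQ is perpendicular to QH; with |QH| = 8.5 on the left of FQ, H = Q + 8.5·(-0.9532, 0.3024) = (19.15, 15.12). So H.x = 19.15.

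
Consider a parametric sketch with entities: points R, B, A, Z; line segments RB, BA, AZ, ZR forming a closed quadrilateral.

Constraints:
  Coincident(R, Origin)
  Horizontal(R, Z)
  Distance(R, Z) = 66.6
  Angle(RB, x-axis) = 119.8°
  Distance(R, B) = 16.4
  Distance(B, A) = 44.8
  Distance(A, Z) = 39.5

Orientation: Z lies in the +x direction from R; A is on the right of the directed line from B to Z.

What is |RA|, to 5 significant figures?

30.834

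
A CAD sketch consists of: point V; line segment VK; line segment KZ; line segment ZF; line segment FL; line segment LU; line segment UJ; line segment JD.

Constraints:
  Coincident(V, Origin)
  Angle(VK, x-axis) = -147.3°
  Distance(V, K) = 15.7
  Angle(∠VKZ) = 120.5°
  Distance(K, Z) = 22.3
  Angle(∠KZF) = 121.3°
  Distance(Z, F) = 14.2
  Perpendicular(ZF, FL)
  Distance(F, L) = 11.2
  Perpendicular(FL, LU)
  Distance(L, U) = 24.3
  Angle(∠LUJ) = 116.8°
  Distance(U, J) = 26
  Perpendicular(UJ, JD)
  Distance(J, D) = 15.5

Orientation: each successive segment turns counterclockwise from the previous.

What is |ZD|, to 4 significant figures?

20.61

V is at the origin; VK runs at -147.3° with length 15.7, so K = (-13.21, -8.482). ∠VKZ = 120.5° gives KZ at -87.80° from the x-axis; with |KZ| = 22.3, Z = (-12.36, -30.77). ∠KZF = 121.3° gives ZF at -29.10° from the x-axis; with |ZF| = 14.2, F = (0.05189, -37.67). ZF is perpendicular to FL, so FL runs at 60.90°; with |FL| = 11.2, L = (5.499, -27.89). The perpendicularity gives LU at right angles to FL, so LU runs at 150.9°; with |LU| = 24.3, U = (-15.73, -16.07). ∠LUJ = 116.8° gives UJ at -145.9° from the x-axis; with |UJ| = 26.0, J = (-37.26, -30.64). UJ ⟂ JD, so JD runs at -55.90°; with |JD| = 15.5, D = (-28.57, -43.48). Then |ZD| = |D − Z| = 20.61.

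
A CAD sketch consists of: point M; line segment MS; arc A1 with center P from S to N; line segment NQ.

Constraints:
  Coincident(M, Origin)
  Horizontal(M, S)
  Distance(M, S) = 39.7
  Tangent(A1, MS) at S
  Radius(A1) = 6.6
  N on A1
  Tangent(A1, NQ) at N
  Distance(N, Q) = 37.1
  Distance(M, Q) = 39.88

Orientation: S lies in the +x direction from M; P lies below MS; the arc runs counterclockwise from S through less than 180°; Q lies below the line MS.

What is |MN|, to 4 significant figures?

34.05

M is at the origin; MS is horizontal with |MS| = 39.7 and S on the +x side, so S = (39.70, 0.000). Since A1 is tangent to MS there, PS ⟂ MS, so P = S + (0, -6.6) = (39.70, -6.600). Since PN ⟂ NQ (tangency), |PQ| = √(6.6² + 37.1²) = 37.68 regardless of where N sits on A1. So Q lies on both circle(M, 39.88) and circle(P, 37.68); the below-MS intersection is Q = (16.51, -36.30). N is the foot of the tangent from Q: N = (33.87, -3.512).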